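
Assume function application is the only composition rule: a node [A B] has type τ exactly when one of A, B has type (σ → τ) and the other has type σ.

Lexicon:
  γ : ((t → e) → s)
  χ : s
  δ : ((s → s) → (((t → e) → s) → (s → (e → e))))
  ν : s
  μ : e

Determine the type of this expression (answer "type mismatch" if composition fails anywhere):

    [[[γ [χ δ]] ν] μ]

At [χ δ]: neither s nor ((s → s) → (((t → e) → s) → (s → (e → e)))) can take the other as argument; the node is ill-typed.

type mismatch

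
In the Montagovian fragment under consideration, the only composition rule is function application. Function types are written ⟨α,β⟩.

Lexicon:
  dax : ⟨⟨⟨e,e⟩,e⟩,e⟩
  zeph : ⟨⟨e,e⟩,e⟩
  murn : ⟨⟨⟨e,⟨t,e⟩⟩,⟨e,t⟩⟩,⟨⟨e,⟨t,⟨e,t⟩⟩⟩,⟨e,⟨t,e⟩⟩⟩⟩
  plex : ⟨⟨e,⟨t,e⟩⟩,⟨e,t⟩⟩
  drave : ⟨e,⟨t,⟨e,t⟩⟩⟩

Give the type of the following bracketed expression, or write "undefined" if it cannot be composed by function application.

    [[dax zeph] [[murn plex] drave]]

⟨t,e⟩

At [dax zeph], dax : ⟨⟨⟨e,e⟩,e⟩,e⟩ takes zeph : ⟨⟨e,e⟩,e⟩, giving e.
At [murn plex], murn : ⟨⟨⟨e,⟨t,e⟩⟩,⟨e,t⟩⟩,⟨⟨e,⟨t,⟨e,t⟩⟩⟩,⟨e,⟨t,e⟩⟩⟩⟩ takes plex : ⟨⟨e,⟨t,e⟩⟩,⟨e,t⟩⟩, giving ⟨⟨e,⟨t,⟨e,t⟩⟩⟩,⟨e,⟨t,e⟩⟩⟩.
At [[murn plex] drave], [murn plex] : ⟨⟨e,⟨t,⟨e,t⟩⟩⟩,⟨e,⟨t,e⟩⟩⟩ takes drave : ⟨e,⟨t,⟨e,t⟩⟩⟩, giving ⟨e,⟨t,e⟩⟩.
At [[dax zeph] [[murn plex] drave]], [[murn plex] drave] : ⟨e,⟨t,e⟩⟩ takes [dax zeph] : e, giving ⟨t,e⟩.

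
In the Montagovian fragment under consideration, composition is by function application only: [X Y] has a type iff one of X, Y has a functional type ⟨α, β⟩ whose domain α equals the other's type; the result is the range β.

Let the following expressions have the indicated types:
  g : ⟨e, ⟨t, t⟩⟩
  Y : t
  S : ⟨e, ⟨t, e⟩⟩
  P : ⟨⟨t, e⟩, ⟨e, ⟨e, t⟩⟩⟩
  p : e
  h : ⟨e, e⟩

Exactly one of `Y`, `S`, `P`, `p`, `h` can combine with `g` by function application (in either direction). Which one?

Y : t — does not combine with g.
S : ⟨e, ⟨t, e⟩⟩ — does not combine with g.
P : ⟨⟨t, e⟩, ⟨e, ⟨e, t⟩⟩⟩ — does not combine with g.
p — combines: g : ⟨e, ⟨t, t⟩⟩ takes p : e as argument, giving ⟨t, t⟩.
h : ⟨e, e⟩ — does not combine with g.

p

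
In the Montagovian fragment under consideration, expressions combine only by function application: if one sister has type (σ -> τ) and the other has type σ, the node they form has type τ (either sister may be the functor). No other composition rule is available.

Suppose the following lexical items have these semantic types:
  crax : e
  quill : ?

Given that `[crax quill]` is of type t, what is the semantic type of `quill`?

(e -> t)

For [crax quill] to have type t with crax of type e, quill must be the function: quill : (e -> t).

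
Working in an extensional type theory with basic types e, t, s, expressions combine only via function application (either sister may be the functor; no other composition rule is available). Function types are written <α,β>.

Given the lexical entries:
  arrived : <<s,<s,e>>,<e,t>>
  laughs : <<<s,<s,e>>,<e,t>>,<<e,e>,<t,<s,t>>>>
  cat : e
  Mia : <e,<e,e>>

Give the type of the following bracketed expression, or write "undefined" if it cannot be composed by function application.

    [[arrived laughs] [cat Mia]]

[arrived laughs]: laughs is <<<s,<s,e>>,<e,t>>,<<e,e>,<t,<s,t>>>>, arrived is <<s,<s,e>>,<e,t>>; result <<e,e>,<t,<s,t>>>.
[cat Mia]: Mia is <e,<e,e>>, cat is e; result <e,e>.
[[arrived laughs] [cat Mia]]: [arrived laughs] is <<e,e>,<t,<s,t>>>, [cat Mia] is <e,e>; result <t,<s,t>>.

<t,<s,t>>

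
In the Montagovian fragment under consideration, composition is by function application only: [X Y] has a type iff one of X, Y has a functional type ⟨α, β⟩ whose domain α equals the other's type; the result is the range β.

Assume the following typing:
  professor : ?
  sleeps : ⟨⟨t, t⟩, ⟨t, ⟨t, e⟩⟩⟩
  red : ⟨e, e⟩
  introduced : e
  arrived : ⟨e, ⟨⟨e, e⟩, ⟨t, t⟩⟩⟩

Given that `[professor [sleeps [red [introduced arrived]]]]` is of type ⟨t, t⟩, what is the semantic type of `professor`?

⟨⟨t, ⟨t, e⟩⟩, ⟨t, t⟩⟩

[professor [sleeps [red [introduced arrived]]]] is required to be ⟨t, t⟩. [sleeps [red [introduced arrived]]] : ⟨t, ⟨t, e⟩⟩ cannot yield ⟨t, t⟩ as functor, so professor : ⟨⟨t, ⟨t, e⟩⟩, ⟨t, t⟩⟩.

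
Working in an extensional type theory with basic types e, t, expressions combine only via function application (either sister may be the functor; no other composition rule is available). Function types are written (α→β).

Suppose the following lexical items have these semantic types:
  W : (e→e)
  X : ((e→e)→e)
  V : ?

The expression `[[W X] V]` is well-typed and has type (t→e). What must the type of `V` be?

For [[W X] V] to have type (t→e) with [W X] of type e, V must be the function: V : (e→(t→e)).

(e→(t→e))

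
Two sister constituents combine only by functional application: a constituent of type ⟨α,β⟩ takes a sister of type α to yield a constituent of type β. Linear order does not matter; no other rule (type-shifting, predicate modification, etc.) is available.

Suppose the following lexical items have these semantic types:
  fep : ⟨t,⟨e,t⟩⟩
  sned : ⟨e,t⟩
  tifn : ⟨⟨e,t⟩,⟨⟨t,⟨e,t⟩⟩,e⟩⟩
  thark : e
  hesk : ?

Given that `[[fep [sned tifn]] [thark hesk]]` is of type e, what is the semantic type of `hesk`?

At [[fep [sned tifn]] [thark hesk]] (required: e): [fep [sned tifn]] is e, which is not a function with range e; hence [thark hesk] is the functor — type ⟨e,e⟩.
At [thark hesk] (required: ⟨e,e⟩): thark is e, which is not a function with range ⟨e,e⟩; hence hesk is the functor — type ⟨e,⟨e,e⟩⟩.

⟨e,⟨e,e⟩⟩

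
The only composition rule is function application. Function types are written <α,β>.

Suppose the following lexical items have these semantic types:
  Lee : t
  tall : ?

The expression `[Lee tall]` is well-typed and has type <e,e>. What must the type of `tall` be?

[Lee tall] is required to be <e,e>. Lee : t cannot yield <e,e> as functor, so tall : <t,<e,e>>.

<t,<e,e>>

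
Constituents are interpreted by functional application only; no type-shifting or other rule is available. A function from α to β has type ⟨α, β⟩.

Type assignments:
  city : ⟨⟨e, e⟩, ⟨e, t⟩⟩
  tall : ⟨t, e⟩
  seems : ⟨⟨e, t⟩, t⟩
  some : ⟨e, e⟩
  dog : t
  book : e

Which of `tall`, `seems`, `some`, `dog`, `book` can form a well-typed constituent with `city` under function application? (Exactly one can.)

some

tall : ⟨t, e⟩ — city needs ⟨e, e⟩; tall needs t; neither fits.
seems : ⟨⟨e, t⟩, t⟩ — city needs ⟨e, e⟩; seems needs ⟨e, t⟩; neither fits.
some — combines: city : ⟨⟨e, e⟩, ⟨e, t⟩⟩ takes some : ⟨e, e⟩ as argument, giving ⟨e, t⟩.
dog : t — city needs ⟨e, e⟩; dog needs nothing (atomic); neither fits.
book : e — city needs ⟨e, e⟩; book needs nothing (atomic); neither fits.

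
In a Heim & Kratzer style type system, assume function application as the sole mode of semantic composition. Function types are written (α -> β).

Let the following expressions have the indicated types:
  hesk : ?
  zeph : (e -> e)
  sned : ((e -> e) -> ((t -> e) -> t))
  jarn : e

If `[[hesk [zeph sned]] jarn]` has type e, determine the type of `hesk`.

For [[hesk [zeph sned]] jarn] to have type e with jarn of type e, [hesk [zeph sned]] must be the function: [hesk [zeph sned]] : (e -> e).
For [hesk [zeph sned]] to have type (e -> e) with [zeph sned] of type ((t -> e) -> t), hesk must be the function: hesk : (((t -> e) -> t) -> (e -> e)).

(((t -> e) -> t) -> (e -> e))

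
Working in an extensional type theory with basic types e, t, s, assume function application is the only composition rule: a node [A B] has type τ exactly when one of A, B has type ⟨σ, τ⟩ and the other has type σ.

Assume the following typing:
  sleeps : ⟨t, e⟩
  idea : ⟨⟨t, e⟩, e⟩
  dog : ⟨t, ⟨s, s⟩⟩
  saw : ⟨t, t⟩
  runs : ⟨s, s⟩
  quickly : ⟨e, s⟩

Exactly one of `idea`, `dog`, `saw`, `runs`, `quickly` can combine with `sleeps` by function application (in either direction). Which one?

idea — combines: idea : ⟨⟨t, e⟩, e⟩ takes sleeps : ⟨t, e⟩ as argument, giving e.
dog : ⟨t, ⟨s, s⟩⟩ — no; sleeps wants t, and dog wants t.
saw : ⟨t, t⟩ — no; sleeps wants t, and saw wants t.
runs : ⟨s, s⟩ — no; sleeps wants t, and runs wants s.
quickly : ⟨e, s⟩ — no; sleeps wants t, and quickly wants e.

idea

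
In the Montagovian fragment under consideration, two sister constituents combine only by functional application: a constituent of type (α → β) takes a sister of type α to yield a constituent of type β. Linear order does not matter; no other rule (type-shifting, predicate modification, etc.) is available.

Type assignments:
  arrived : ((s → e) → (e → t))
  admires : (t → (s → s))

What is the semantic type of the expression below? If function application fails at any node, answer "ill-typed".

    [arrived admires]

[arrived admires]: ((s → e) → (e → t)) with (t → (s → s)) — neither is a function whose domain matches the other; composition fails here.

ill-typed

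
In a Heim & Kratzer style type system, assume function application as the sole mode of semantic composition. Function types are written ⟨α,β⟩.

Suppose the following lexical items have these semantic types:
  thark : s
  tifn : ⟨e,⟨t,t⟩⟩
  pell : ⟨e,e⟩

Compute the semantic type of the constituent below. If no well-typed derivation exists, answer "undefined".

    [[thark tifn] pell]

[thark tifn]: s with ⟨e,⟨t,t⟩⟩ — neither is a function whose domain matches the other; composition fails here.

undefined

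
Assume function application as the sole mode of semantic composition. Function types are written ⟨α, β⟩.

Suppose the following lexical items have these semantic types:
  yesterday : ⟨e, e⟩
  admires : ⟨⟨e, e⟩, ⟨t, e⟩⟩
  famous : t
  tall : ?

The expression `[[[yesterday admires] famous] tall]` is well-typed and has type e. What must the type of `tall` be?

⟨e, e⟩

At [[[yesterday admires] famous] tall] (required: e): [[yesterday admires] famous] is e, which is not a function with range e; hence tall is the functor — type ⟨e, e⟩.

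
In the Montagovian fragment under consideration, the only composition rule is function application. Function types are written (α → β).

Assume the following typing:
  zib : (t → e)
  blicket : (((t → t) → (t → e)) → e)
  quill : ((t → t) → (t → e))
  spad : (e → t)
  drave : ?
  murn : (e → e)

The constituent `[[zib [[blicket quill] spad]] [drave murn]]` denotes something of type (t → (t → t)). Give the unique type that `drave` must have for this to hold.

((e → e) → (e → (t → (t → t))))

For [[zib [[blicket quill] spad]] [drave murn]] to have type (t → (t → t)) with [zib [[blicket quill] spad]] of type e, [drave murn] must be the function: [drave murn] : (e → (t → (t → t))).
For [drave murn] to have type (e → (t → (t → t))) with murn of type (e → e), drave must be the function: drave : ((e → e) → (e → (t → (t → t)))).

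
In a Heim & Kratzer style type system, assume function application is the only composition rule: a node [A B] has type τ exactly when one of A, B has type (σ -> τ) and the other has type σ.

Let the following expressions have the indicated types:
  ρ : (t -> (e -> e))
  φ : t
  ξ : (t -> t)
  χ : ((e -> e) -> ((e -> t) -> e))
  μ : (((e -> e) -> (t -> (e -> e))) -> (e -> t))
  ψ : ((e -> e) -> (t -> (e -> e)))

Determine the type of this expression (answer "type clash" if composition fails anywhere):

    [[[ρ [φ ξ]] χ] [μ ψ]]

e

[φ ξ]: ξ is (t -> t), φ is t; result t.
[ρ [φ ξ]]: ρ is (t -> (e -> e)), [φ ξ] is t; result (e -> e).
[[ρ [φ ξ]] χ]: χ is ((e -> e) -> ((e -> t) -> e)), [ρ [φ ξ]] is (e -> e); result ((e -> t) -> e).
[μ ψ]: μ is (((e -> e) -> (t -> (e -> e))) -> (e -> t)), ψ is ((e -> e) -> (t -> (e -> e))); result (e -> t).
[[[ρ [φ ξ]] χ] [μ ψ]]: [[ρ [φ ξ]] χ] is ((e -> t) -> e), [μ ψ] is (e -> t); result e.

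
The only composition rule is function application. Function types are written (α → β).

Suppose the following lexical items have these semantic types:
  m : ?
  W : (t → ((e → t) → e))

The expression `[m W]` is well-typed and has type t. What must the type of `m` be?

[m W] is required to be t. W : (t → ((e → t) → e)) cannot yield t as functor, so m : ((t → ((e → t) → e)) → t).

((t → ((e → t) → e)) → t)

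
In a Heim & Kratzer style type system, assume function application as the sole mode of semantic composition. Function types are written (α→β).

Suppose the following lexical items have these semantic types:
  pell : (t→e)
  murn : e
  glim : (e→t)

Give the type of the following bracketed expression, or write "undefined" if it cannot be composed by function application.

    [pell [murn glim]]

e

[murn glim]: glim is (e→t), murn is e; result t.
[pell [murn glim]]: pell is (t→e), [murn glim] is t; result e.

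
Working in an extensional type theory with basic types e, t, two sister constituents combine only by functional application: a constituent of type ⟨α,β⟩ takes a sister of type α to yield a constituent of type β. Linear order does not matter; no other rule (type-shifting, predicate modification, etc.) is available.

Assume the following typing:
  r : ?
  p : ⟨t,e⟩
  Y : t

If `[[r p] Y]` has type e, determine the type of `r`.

⟨⟨t,e⟩,⟨t,e⟩⟩

For [[r p] Y] to have type e with Y of type t, [r p] must be the function: [r p] : ⟨t,e⟩.
For [r p] to have type ⟨t,e⟩ with p of type ⟨t,e⟩, r must be the function: r : ⟨⟨t,e⟩,⟨t,e⟩⟩.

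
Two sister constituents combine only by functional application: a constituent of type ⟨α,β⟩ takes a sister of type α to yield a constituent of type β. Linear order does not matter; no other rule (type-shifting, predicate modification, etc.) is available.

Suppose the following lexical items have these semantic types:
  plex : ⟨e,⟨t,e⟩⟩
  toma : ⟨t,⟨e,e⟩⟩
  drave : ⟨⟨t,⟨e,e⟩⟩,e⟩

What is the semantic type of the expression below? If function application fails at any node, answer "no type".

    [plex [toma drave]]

[toma drave]: drave is ⟨⟨t,⟨e,e⟩⟩,e⟩, toma is ⟨t,⟨e,e⟩⟩; result e.
[plex [toma drave]]: plex is ⟨e,⟨t,e⟩⟩, [toma drave] is e; result ⟨t,e⟩.

⟨t,e⟩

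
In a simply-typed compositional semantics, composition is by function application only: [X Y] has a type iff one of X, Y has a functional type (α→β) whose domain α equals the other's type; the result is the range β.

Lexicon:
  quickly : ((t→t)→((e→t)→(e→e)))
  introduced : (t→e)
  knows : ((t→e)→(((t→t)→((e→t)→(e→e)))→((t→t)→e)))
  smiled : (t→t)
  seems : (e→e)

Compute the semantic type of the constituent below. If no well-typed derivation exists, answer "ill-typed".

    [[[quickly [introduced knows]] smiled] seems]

[introduced knows]: knows is ((t→e)→(((t→t)→((e→t)→(e→e)))→((t→t)→e))), introduced is (t→e); result (((t→t)→((e→t)→(e→e)))→((t→t)→e)).
[quickly [introduced knows]]: [introduced knows] is (((t→t)→((e→t)→(e→e)))→((t→t)→e)), quickly is ((t→t)→((e→t)→(e→e))); result ((t→t)→e).
[[quickly [introduced knows]] smiled]: [quickly [introduced knows]] is ((t→t)→e), smiled is (t→t); result e.
[[[quickly [introduced knows]] smiled] seems]: seems is (e→e), [[quickly [introduced knows]] smiled] is e; result e.

e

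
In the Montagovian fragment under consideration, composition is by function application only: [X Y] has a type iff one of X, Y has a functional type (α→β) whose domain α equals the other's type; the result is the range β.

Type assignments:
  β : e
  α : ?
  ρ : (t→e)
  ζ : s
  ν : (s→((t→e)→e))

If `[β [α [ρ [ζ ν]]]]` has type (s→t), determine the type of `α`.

(e→(e→(s→t)))

[β [α [ρ [ζ ν]]]] must have type (s→t). The sister β has type e; that is not a function onto (s→t), so [α [ρ [ζ ν]]] must be the functor, of type (e→(s→t)).
[α [ρ [ζ ν]]] must have type (e→(s→t)). The sister [ρ [ζ ν]] has type e; that is not a function onto (e→(s→t)), so α must be the functor, of type (e→(e→(s→t))).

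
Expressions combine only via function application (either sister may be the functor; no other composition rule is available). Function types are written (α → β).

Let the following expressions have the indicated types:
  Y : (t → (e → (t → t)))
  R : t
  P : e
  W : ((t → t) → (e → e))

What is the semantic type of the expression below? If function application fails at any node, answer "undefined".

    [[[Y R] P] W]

(e → e)

[Y R]: (t → (e → (t → t))) applied to t yields (e → (t → t)).
[[Y R] P]: (e → (t → t)) applied to e yields (t → t).
[[[Y R] P] W]: ((t → t) → (e → e)) applied to (t → t) yields (e → e).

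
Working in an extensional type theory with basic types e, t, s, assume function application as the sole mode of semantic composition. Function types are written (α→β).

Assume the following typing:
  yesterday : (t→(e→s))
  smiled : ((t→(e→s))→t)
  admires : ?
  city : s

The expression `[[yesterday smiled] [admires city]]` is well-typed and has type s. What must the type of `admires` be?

[[yesterday smiled] [admires city]] is required to be s. [yesterday smiled] : t cannot yield s as functor, so [admires city] : (t→s).
[admires city] is required to be (t→s). city : s cannot yield (t→s) as functor, so admires : (s→(t→s)).

(s→(t→s))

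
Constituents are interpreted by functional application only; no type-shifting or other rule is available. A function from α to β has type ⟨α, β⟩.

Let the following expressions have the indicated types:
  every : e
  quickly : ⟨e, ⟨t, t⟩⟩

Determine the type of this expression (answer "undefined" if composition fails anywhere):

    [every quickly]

[every quickly] — quickly of type ⟨e, ⟨t, t⟩⟩ combines with every of type e: type ⟨t, t⟩.

⟨t, t⟩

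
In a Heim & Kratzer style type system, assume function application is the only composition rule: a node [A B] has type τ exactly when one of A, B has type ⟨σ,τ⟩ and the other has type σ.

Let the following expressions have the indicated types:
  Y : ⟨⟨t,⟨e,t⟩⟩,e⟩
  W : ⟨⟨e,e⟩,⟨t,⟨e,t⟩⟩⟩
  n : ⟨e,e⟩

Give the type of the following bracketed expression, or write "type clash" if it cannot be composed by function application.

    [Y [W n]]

e

[W n]: W is ⟨⟨e,e⟩,⟨t,⟨e,t⟩⟩⟩, n is ⟨e,e⟩; result ⟨t,⟨e,t⟩⟩.
[Y [W n]]: Y is ⟨⟨t,⟨e,t⟩⟩,e⟩, [W n] is ⟨t,⟨e,t⟩⟩; result e.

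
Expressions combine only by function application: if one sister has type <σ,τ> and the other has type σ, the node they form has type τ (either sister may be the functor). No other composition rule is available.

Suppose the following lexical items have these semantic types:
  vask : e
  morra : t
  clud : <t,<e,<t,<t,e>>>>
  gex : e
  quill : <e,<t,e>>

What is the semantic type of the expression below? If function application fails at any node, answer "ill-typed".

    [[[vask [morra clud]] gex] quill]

ill-typed

At [morra clud], clud : <t,<e,<t,<t,e>>>> takes morra : t, giving <e,<t,<t,e>>>.
At [vask [morra clud]], [morra clud] : <e,<t,<t,e>>> takes vask : e, giving <t,<t,e>>.
[[vask [morra clud]] gex]: <t,<t,e>> with e — neither is a function whose domain matches the other; composition fails here.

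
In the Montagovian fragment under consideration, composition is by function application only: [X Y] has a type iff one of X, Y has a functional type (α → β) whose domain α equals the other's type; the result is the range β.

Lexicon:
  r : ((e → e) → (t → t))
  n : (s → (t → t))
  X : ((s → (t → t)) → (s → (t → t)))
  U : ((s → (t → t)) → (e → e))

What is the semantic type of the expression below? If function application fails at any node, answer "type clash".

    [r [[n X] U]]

[n X]: ((s → (t → t)) → (s → (t → t))) applied to (s → (t → t)) yields (s → (t → t)).
[[n X] U]: ((s → (t → t)) → (e → e)) applied to (s → (t → t)) yields (e → e).
[r [[n X] U]]: ((e → e) → (t → t)) applied to (e → e) yields (t → t).

(t → t)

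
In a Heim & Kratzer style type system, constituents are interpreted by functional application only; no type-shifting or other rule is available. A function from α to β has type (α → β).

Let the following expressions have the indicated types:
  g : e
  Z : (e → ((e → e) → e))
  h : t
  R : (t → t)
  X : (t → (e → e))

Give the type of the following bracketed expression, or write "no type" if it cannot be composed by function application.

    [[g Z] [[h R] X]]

[g Z] — Z of type (e → ((e → e) → e)) combines with g of type e: type ((e → e) → e).
[h R] — R of type (t → t) combines with h of type t: type t.
[[h R] X] — X of type (t → (e → e)) combines with [h R] of type t: type (e → e).
[[g Z] [[h R] X]] — [g Z] of type ((e → e) → e) combines with [[h R] X] of type (e → e): type e.

e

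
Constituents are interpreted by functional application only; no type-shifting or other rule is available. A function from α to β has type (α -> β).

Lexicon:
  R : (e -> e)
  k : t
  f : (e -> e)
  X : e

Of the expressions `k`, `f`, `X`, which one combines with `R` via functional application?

k : t — does not combine with R.
f : (e -> e) — does not combine with R.
X — combines: R : (e -> e) takes X : e as argument, giving e.

X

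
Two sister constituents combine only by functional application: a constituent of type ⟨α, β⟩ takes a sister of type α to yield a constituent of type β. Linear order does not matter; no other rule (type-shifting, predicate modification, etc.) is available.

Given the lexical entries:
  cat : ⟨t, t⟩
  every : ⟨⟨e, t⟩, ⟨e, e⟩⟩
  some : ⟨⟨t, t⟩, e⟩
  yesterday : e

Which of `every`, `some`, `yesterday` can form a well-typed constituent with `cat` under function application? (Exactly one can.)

some

every : ⟨⟨e, t⟩, ⟨e, e⟩⟩ — cat needs t; every needs ⟨e, t⟩; neither fits.
some — combines: some : ⟨⟨t, t⟩, e⟩ takes cat : ⟨t, t⟩ as argument, giving e.
yesterday : e — cat needs t; yesterday needs nothing (atomic); neither fits.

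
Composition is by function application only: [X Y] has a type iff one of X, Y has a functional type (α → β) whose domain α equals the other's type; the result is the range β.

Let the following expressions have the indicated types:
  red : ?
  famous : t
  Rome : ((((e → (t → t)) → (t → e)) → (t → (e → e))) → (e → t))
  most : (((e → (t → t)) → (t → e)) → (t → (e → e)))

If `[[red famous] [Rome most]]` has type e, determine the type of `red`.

(t → ((e → t) → e))

[[red famous] [Rome most]] must have type e. The sister [Rome most] has type (e → t); that is not a function onto e, so [red famous] must be the functor, of type ((e → t) → e).
[red famous] must have type ((e → t) → e). The sister famous has type t; that is not a function onto ((e → t) → e), so red must be the functor, of type (t → ((e → t) → e)).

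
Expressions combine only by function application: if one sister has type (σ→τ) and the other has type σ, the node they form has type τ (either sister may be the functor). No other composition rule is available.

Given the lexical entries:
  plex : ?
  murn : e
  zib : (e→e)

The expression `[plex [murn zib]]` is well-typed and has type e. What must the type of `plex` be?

For [plex [murn zib]] to have type e with [murn zib] of type e, plex must be the function: plex : (e→e).

(e→e)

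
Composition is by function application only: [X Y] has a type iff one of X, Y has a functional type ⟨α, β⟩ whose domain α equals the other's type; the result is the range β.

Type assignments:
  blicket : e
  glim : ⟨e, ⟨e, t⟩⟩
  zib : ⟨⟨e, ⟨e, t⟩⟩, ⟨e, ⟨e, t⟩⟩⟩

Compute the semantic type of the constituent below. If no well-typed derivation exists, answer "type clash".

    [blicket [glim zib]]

⟨e, t⟩

[glim zib]: ⟨⟨e, ⟨e, t⟩⟩, ⟨e, ⟨e, t⟩⟩⟩ applied to ⟨e, ⟨e, t⟩⟩ yields ⟨e, ⟨e, t⟩⟩.
[blicket [glim zib]]: ⟨e, ⟨e, t⟩⟩ applied to e yields ⟨e, t⟩.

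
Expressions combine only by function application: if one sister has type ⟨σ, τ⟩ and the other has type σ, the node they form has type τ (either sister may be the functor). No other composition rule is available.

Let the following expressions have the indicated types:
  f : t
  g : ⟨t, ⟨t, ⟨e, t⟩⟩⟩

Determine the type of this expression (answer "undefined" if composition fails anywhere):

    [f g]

⟨t, ⟨e, t⟩⟩

[f g]: g is ⟨t, ⟨t, ⟨e, t⟩⟩⟩, f is t; result ⟨t, ⟨e, t⟩⟩.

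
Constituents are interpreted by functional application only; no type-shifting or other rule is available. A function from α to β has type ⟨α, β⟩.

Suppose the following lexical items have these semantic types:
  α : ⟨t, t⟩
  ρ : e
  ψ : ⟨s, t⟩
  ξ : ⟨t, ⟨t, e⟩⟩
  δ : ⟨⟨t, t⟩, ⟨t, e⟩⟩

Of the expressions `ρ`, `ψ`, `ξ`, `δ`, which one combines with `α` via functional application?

δ

ρ : e — α needs t; ρ needs nothing (atomic); neither fits.
ψ : ⟨s, t⟩ — α needs t; ψ needs s; neither fits.
ξ : ⟨t, ⟨t, e⟩⟩ — α needs t; ξ needs t; neither fits.
δ — combines: δ : ⟨⟨t, t⟩, ⟨t, e⟩⟩ takes α : ⟨t, t⟩ as argument, giving ⟨t, e⟩.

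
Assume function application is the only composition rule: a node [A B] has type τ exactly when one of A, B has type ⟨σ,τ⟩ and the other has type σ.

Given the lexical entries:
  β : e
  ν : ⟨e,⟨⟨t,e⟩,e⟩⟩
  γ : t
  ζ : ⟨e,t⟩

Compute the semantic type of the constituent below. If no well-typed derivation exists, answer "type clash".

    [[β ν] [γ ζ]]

type clash

[β ν]: functor ν : ⟨e,⟨⟨t,e⟩,e⟩⟩, argument β : e; result ⟨⟨t,e⟩,e⟩.
[γ ζ]: t and ⟨e,t⟩ cannot combine by function application — type clash.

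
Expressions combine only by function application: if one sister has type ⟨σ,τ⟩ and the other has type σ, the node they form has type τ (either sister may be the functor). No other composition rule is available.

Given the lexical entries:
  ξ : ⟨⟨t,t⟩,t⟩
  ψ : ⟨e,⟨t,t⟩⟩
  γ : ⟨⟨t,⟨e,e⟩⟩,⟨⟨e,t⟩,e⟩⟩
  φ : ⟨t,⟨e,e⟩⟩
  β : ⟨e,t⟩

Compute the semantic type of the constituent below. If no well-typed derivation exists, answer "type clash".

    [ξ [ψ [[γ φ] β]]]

t

At [γ φ], γ : ⟨⟨t,⟨e,e⟩⟩,⟨⟨e,t⟩,e⟩⟩ takes φ : ⟨t,⟨e,e⟩⟩, giving ⟨⟨e,t⟩,e⟩.
At [[γ φ] β], [γ φ] : ⟨⟨e,t⟩,e⟩ takes β : ⟨e,t⟩, giving e.
At [ψ [[γ φ] β]], ψ : ⟨e,⟨t,t⟩⟩ takes [[γ φ] β] : e, giving ⟨t,t⟩.
At [ξ [ψ [[γ φ] β]]], ξ : ⟨⟨t,t⟩,t⟩ takes [ψ [[γ φ] β]] : ⟨t,t⟩, giving t.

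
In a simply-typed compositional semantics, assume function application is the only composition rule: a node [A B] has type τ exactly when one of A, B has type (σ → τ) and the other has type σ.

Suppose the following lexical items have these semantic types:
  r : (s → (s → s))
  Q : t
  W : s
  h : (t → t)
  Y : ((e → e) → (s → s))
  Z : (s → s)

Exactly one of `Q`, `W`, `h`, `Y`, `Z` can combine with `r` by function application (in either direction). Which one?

Q : t — does not combine with r.
W — combines: r : (s → (s → s)) takes W : s as argument, giving (s → s).
h : (t → t) — does not combine with r.
Y : ((e → e) → (s → s)) — does not combine with r.
Z : (s → s) — does not combine with r.

W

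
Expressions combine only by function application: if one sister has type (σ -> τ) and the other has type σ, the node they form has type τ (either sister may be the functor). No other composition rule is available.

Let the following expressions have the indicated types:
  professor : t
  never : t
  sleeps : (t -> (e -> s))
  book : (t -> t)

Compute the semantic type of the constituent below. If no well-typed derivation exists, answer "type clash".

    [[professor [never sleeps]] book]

At [never sleeps], sleeps : (t -> (e -> s)) takes never : t, giving (e -> s).
[professor [never sleeps]]: t and (e -> s) cannot combine by function application — type clash.

type clash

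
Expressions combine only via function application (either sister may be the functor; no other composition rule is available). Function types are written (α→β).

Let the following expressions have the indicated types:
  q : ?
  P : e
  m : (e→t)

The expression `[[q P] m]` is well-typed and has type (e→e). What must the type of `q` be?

(e→((e→t)→(e→e)))

[[q P] m] must have type (e→e). The sister m has type (e→t); that is not a function onto (e→e), so [q P] must be the functor, of type ((e→t)→(e→e)).
[q P] must have type ((e→t)→(e→e)). The sister P has type e; that is not a function onto ((e→t)→(e→e)), so q must be the functor, of type (e→((e→t)→(e→e))).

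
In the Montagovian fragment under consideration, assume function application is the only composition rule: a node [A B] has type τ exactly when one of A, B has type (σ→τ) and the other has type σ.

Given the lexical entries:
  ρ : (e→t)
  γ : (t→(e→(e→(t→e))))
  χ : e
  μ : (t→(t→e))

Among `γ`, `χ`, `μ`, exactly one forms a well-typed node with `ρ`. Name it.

γ : (t→(e→(e→(t→e)))) — no; ρ wants e, and γ wants t.
χ — combines: ρ : (e→t) takes χ : e as argument, giving t.
μ : (t→(t→e)) — no; ρ wants e, and μ wants t.

χ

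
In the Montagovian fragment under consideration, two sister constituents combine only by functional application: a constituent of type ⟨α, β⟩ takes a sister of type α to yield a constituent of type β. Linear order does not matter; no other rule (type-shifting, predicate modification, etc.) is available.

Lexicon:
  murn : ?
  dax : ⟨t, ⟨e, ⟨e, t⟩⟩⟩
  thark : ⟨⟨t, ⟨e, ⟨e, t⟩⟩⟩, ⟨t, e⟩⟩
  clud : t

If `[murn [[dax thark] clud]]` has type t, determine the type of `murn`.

[murn [[dax thark] clud]] must have type t. The sister [[dax thark] clud] has type e; that is not a function onto t, so murn must be the functor, of type ⟨e, t⟩.

⟨e, t⟩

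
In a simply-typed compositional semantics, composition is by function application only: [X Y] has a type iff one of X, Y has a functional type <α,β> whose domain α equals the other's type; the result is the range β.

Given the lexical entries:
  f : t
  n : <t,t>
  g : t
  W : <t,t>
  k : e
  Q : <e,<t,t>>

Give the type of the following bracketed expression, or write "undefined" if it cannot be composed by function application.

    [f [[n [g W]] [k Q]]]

undefined

At [g W], W : <t,t> takes g : t, giving t.
At [n [g W]], n : <t,t> takes [g W] : t, giving t.
At [k Q], Q : <e,<t,t>> takes k : e, giving <t,t>.
At [[n [g W]] [k Q]], [k Q] : <t,t> takes [n [g W]] : t, giving t.
At [f [[n [g W]] [k Q]]]: neither t nor t can take the other as argument; the node is ill-typed.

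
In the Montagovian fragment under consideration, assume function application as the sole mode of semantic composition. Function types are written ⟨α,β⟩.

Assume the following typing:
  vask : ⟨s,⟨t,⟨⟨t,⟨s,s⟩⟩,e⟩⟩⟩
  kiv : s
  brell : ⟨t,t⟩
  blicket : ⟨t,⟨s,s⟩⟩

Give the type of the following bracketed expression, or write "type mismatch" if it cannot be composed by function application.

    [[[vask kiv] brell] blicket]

type mismatch

[vask kiv]: ⟨s,⟨t,⟨⟨t,⟨s,s⟩⟩,e⟩⟩⟩ applied to s yields ⟨t,⟨⟨t,⟨s,s⟩⟩,e⟩⟩.
[[vask kiv] brell]: ⟨t,⟨⟨t,⟨s,s⟩⟩,e⟩⟩ with ⟨t,t⟩ — neither is a function whose domain matches the other; composition fails here.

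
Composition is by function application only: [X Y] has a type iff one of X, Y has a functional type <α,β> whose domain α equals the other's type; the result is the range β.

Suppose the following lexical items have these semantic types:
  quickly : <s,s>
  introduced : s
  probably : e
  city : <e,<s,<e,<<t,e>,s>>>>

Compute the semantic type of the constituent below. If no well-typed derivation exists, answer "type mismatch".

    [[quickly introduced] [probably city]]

<e,<<t,e>,s>>

[quickly introduced]: <s,s> applied to s yields s.
[probably city]: <e,<s,<e,<<t,e>,s>>>> applied to e yields <s,<e,<<t,e>,s>>>.
[[quickly introduced] [probably city]]: <s,<e,<<t,e>,s>>> applied to s yields <e,<<t,e>,s>>.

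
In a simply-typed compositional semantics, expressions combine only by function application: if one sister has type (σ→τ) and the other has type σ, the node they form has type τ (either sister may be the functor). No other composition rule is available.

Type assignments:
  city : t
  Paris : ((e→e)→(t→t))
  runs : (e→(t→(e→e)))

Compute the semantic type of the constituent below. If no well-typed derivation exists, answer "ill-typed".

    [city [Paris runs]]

At [Paris runs]: neither ((e→e)→(t→t)) nor (e→(t→(e→e))) can take the other as argument; the node is ill-typed.

ill-typed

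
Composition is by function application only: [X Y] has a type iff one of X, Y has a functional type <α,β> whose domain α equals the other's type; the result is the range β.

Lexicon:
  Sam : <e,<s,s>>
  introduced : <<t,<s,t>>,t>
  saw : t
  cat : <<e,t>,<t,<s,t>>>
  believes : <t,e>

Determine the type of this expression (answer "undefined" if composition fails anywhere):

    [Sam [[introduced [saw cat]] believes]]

undefined

[saw cat]: t and <<e,t>,<t,<s,t>>> cannot combine by function application — type clash.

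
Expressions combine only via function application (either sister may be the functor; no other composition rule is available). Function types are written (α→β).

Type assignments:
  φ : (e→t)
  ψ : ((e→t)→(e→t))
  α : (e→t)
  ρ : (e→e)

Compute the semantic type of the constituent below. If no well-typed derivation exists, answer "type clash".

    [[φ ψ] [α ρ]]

type clash

[φ ψ] — ψ of type ((e→t)→(e→t)) combines with φ of type (e→t): type (e→t).
[α ρ]: (e→t) with (e→e) — neither is a function whose domain matches the other; composition fails here.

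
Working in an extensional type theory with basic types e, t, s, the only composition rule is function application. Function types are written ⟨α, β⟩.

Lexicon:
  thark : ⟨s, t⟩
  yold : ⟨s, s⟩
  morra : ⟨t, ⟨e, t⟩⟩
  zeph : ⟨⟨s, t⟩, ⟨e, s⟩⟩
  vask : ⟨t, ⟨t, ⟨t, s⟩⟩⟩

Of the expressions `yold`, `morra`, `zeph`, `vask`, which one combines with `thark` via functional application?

zeph

yold : ⟨s, s⟩ — does not combine with thark.
morra : ⟨t, ⟨e, t⟩⟩ — does not combine with thark.
zeph — combines: zeph : ⟨⟨s, t⟩, ⟨e, s⟩⟩ takes thark : ⟨s, t⟩ as argument, giving ⟨e, s⟩.
vask : ⟨t, ⟨t, ⟨t, s⟩⟩⟩ — does not combine with thark.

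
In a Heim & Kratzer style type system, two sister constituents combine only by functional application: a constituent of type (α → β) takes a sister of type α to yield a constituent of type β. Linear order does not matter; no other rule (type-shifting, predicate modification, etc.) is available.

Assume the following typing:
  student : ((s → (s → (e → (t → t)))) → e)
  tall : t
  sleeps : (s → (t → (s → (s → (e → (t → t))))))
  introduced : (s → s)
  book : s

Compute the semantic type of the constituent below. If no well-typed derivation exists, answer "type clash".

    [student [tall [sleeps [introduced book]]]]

[introduced book] — introduced of type (s → s) combines with book of type s: type s.
[sleeps [introduced book]] — sleeps of type (s → (t → (s → (s → (e → (t → t)))))) combines with [introduced book] of type s: type (t → (s → (s → (e → (t → t))))).
[tall [sleeps [introduced book]]] — [sleeps [introduced book]] of type (t → (s → (s → (e → (t → t))))) combines with tall of type t: type (s → (s → (e → (t → t)))).
[student [tall [sleeps [introduced book]]]] — student of type ((s → (s → (e → (t → t)))) → e) combines with [tall [sleeps [introduced book]]] of type (s → (s → (e → (t → t)))): type e.

e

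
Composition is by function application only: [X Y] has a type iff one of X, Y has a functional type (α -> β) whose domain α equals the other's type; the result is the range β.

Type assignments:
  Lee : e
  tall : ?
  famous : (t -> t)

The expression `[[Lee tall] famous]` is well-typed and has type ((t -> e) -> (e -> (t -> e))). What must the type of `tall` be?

[[Lee tall] famous] is required to be ((t -> e) -> (e -> (t -> e))). famous : (t -> t) cannot yield ((t -> e) -> (e -> (t -> e))) as functor, so [Lee tall] : ((t -> t) -> ((t -> e) -> (e -> (t -> e)))).
[Lee tall] is required to be ((t -> t) -> ((t -> e) -> (e -> (t -> e)))). Lee : e cannot yield ((t -> t) -> ((t -> e) -> (e -> (t -> e)))) as functor, so tall : (e -> ((t -> t) -> ((t -> e) -> (e -> (t -> e))))).

(e -> ((t -> t) -> ((t -> e) -> (e -> (t -> e)))))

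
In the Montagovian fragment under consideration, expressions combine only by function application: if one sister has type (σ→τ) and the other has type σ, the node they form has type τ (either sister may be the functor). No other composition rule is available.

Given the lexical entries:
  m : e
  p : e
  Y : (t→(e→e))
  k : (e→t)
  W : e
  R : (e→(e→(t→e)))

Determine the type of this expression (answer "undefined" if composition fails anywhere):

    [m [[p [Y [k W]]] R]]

[k W]: functor k : (e→t), argument W : e; result t.
[Y [k W]]: functor Y : (t→(e→e)), argument [k W] : t; result (e→e).
[p [Y [k W]]]: functor [Y [k W]] : (e→e), argument p : e; result e.
[[p [Y [k W]]] R]: functor R : (e→(e→(t→e))), argument [p [Y [k W]]] : e; result (e→(t→e)).
[m [[p [Y [k W]]] R]]: functor [[p [Y [k W]]] R] : (e→(t→e)), argument m : e; result (t→e).

(t→e)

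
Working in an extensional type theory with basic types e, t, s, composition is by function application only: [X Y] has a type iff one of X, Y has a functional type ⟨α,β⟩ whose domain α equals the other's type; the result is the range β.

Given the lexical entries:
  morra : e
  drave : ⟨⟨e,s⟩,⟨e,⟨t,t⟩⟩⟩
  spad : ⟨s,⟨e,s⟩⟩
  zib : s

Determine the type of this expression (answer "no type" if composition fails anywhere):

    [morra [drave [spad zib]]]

At [spad zib], spad : ⟨s,⟨e,s⟩⟩ takes zib : s, giving ⟨e,s⟩.
At [drave [spad zib]], drave : ⟨⟨e,s⟩,⟨e,⟨t,t⟩⟩⟩ takes [spad zib] : ⟨e,s⟩, giving ⟨e,⟨t,t⟩⟩.
At [morra [drave [spad zib]]], [drave [spad zib]] : ⟨e,⟨t,t⟩⟩ takes morra : e, giving ⟨t,t⟩.

⟨t,t⟩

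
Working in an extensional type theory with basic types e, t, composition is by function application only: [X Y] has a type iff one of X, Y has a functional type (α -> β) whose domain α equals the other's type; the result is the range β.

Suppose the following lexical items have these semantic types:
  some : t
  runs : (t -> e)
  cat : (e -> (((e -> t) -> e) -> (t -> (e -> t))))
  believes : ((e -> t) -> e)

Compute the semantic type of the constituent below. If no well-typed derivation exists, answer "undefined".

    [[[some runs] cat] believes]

At [some runs], runs : (t -> e) takes some : t, giving e.
At [[some runs] cat], cat : (e -> (((e -> t) -> e) -> (t -> (e -> t)))) takes [some runs] : e, giving (((e -> t) -> e) -> (t -> (e -> t))).
At [[[some runs] cat] believes], [[some runs] cat] : (((e -> t) -> e) -> (t -> (e -> t))) takes believes : ((e -> t) -> e), giving (t -> (e -> t)).

(t -> (e -> t))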